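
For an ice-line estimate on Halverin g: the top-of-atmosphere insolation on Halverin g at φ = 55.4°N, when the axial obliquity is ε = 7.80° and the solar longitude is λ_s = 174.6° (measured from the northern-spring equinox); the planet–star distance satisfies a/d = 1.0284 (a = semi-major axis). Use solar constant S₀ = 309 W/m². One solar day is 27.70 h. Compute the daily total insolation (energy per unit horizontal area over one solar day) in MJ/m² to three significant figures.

6.06 MJ/m²

Solar declination: sin δ = sin ε · sin λ_s = sin 7.80° × sin 174.6° = 0.01277, so δ = +0.732°.
cos H₀ = −tan(+55.4°) tan(+0.732°) = -0.0185, H₀ = 1.5893 rad.
Bracket: H₀ sin φ sin δ + cos φ cos δ sin H₀ = 1.5893×0.82314×0.01277 + 0.56784×0.99992×0.99983 = 0.016706 + 0.567698 = 0.584404.
Inverse-square distance factor (a/d)² = 1.0284² = 1.057607.
Q̄ = (S₀/π) × 1.057607 × [bracket] = (309/π) × 1.057607 × 0.584404 = 60.792 W/m².
Daily total = Q̄ × 27.70 h × 3600 s/h = 60.792 × 27.70 × 3600 / 10⁶ = 6.062 MJ/m².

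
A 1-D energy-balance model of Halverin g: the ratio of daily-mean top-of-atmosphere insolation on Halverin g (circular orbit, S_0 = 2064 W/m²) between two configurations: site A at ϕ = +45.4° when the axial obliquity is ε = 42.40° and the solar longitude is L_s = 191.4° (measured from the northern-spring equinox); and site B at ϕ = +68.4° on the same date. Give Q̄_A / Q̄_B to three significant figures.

— Configuration A (ϕ=+45.4°):
Solar declination: sin δ = sin ε · sin L_s = sin 42.40° × sin 191.4° = -0.13328, so δ = -7.659°.
cos h₀ = −tan(+45.4°) tan(-7.659°) = 0.1364, h₀ = 1.4340 rad.
Bracket: h₀ sin ϕ sin δ + cos ϕ cos δ sin h₀ = 1.4340×0.71203×-0.13328 + 0.70215×0.99108×0.99066 = -0.136086 + 0.689387 = 0.553301.
Q̄ = (S_0/π) × [bracket] = (2064/π) × 0.553301 = 363.51 W/m².
— Configuration B (ϕ=+68.4°):
cos h₀ = −tan(+68.4°) tan(-7.659°) = 0.3397, h₀ = 1.2242 rad.
Bracket: h₀ sin ϕ sin δ + cos ϕ cos δ sin h₀ = 1.2242×0.92978×-0.13328 + 0.36812×0.99108×0.94055 = -0.151704 + 0.343147 = 0.191443.
Q̄ = (S_0/π) × [bracket] = (2064/π) × 0.191443 = 125.78 W/m².
Ratio Q̄_A / Q̄_B = 363.51 / 125.78 = 2.890.

Q̄_A / Q̄_B ≈ 2.89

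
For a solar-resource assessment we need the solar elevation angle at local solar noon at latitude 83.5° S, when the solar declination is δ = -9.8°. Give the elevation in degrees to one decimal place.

At local noon the hour angle is zero, so the zenith angle equals |ϕ − δ| = |-83.5° − (-9.800°)| = 73.700°.
Elevation = 90° − 73.700° = 16.3°.

16.3°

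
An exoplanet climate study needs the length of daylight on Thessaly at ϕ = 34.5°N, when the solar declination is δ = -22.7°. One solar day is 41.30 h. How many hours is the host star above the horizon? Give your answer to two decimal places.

cos h₀ = −tan ϕ · tan δ = −tan(+34.5°) × tan(-22.700°) = 0.2875, so h₀ = 1.2792 rad = 73.29°.
Daylight = 2h₀/(2π) × 41.30 h = (1.2792/π) × 41.30 = 16.82 h.

16.82 h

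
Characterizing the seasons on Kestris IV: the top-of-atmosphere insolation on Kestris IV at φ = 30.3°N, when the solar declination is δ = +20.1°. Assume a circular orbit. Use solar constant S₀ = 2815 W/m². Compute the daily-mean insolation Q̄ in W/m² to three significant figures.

cos H₀ = −tan(+30.3°) tan(+20.100°) = -0.2138, H₀ = 1.7863 rad.
Bracket: H₀ sin φ sin δ + cos φ cos δ sin H₀ = 1.7863×0.50453×0.34366 + 0.86340×0.93909×0.97687 = 0.309721 + 0.792056 = 1.101777.
Q̄ = (S₀/π) × [bracket] = (2815/π) × 1.101777 = 987.2 W/m².

Q̄ ≈ 987 W/m²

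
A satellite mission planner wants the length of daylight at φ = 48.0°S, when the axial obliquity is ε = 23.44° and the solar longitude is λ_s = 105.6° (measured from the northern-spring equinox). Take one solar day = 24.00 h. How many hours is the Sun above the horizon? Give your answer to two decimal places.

8.34 h

Solar declination: sin δ = sin ε · sin λ_s = sin 23.44° × sin 105.6° = 0.38313, so δ = +22.528°.
cos H₀ = −tan φ · tan δ = −tan(-48.0°) × tan(+22.528°) = 0.4607, so H₀ = 1.0920 rad = 62.57°.
Daylight = 2H₀/(2π) × 24.00 h = (1.0920/π) × 24.00 = 8.34 h.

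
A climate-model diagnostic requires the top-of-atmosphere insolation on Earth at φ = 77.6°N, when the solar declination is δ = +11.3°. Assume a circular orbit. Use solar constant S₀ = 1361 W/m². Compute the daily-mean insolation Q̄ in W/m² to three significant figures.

Q̄ ≈ 263 W/m²

cos H₀ = −tan(+77.6°) tan(+11.300°) = -0.9088, H₀ = 2.7113 rad.
Bracket: H₀ sin φ sin δ + cos φ cos δ sin H₀ = 2.7113×0.97667×0.19595 + 0.21474×0.98061×0.41716 = 0.518884 + 0.087844 = 0.606728.
Q̄ = (S₀/π) × [bracket] = (1361/π) × 0.606728 = 262.8 W/m².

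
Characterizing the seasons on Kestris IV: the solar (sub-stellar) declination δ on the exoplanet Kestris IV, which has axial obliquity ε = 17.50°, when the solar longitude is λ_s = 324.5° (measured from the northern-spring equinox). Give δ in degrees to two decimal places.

sin δ = sin ε · sin λ_s = sin 17.50° × sin 324.5° = -0.174621.
δ = arcsin(-0.174621) = -10.06°.

δ = -10.06°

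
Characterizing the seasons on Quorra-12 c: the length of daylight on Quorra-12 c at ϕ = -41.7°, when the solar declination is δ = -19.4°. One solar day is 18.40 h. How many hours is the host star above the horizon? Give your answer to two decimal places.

cos h₀ = −tan ϕ · tan δ = −tan(-41.7°) × tan(-19.400°) = -0.3138, so h₀ = 1.8899 rad = 108.29°.
Daylight = 2h₀/(2π) × 18.40 h = (1.8899/π) × 18.40 = 11.07 h.

11.07 h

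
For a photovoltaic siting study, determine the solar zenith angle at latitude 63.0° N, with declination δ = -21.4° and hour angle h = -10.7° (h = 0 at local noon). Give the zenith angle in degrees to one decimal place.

θ_z = 84.8°

cos θ_z = sin ϕ sin δ + cos ϕ cos δ cos h = -0.325108 + 0.415341 = 0.090233.
θ_z = arccos(0.090233) = 84.8°.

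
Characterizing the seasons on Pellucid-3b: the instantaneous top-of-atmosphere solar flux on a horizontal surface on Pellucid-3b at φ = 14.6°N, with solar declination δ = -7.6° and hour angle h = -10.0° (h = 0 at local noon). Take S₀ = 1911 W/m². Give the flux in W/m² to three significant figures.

1.74e+03 W/m²

cos θ_z = sin φ sin δ + cos φ cos δ cos h = -0.033338 + 0.944636 = 0.911298.
Flux = S₀ · cos θ_z = 1911 × 0.911298 = 1741 W/m².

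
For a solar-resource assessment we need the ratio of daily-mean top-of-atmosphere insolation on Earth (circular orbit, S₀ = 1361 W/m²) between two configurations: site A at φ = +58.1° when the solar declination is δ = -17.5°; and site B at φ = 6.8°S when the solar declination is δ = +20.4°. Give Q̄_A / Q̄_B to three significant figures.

Q̄_A / Q̄_B ≈ 0.195

— Configuration A (φ=+58.1°):
cos H₀ = −tan(+58.1°) tan(-17.500°) = 0.5065, H₀ = 1.0396 rad.
Bracket: H₀ sin φ sin δ + cos φ cos δ sin H₀ = 1.0396×0.84897×-0.30071 + 0.52844×0.95372×0.86221 = -0.265403 + 0.434540 = 0.169137.
Q̄ = (S₀/π) × [bracket] = (1361/π) × 0.169137 = 73.273 W/m².
— Configuration B (φ=-6.8°):
cos H₀ = −tan(-6.8°) tan(+20.400°) = 0.0443, H₀ = 1.5264 rad.
Bracket: H₀ sin φ sin δ + cos φ cos δ sin H₀ = 1.5264×-0.11840×0.34857 + 0.99297×0.93728×0.99902 = -0.062996 + 0.929779 = 0.866783.
Q̄ = (S₀/π) × [bracket] = (1361/π) × 0.866783 = 375.51 W/m².
Ratio Q̄_A / Q̄_B = 73.273 / 375.51 = 0.1951.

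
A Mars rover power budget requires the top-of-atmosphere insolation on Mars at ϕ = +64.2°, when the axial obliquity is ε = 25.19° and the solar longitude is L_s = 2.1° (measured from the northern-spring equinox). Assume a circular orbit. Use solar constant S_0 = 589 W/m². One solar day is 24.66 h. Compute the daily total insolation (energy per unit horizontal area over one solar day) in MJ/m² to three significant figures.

Solar declination: sin δ = sin ε · sin L_s = sin 25.19° × sin 2.1° = 0.01560, so δ = +0.894°.
cos h₀ = −tan(+64.2°) tan(+0.894°) = -0.0323, h₀ = 1.6031 rad.
Bracket: h₀ sin ϕ sin δ + cos ϕ cos δ sin h₀ = 1.6031×0.90032×0.01560 + 0.43523×0.99988×0.99948 = 0.022516 + 0.434951 = 0.457467.
Q̄ = (S_0/π) × [bracket] = (589/π) × 0.457467 = 85.768 W/m².
Daily total = Q̄ × 24.66 h × 3600 s/h = 85.768 × 24.66 × 3600 / 10⁶ = 7.614 MJ/m².

7.61 MJ/m²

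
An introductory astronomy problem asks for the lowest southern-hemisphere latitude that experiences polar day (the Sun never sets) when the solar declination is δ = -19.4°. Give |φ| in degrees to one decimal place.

|φ| = 70.6°

Polar day requires cos H₀ = −tan φ tan δ ≤ −1, i.e. tan φ tan δ ≥ 1.
The boundary is |tan φ| · |tan δ| = 1, so |φ| = 90° − |δ| = 90° − 19.4° = 70.6° in the southern hemisphere.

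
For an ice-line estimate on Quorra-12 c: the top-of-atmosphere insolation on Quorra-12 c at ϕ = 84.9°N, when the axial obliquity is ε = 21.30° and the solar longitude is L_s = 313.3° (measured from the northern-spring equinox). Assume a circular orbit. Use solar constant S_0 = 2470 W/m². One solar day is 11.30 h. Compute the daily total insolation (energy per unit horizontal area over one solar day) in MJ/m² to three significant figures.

0.00 MJ/m²

Solar declination: sin δ = sin ε · sin L_s = sin 21.30° × sin 313.3° = -0.26436, so δ = -15.329°.
cos h₀ = −tan(+84.9°) tan(-15.329°) = 3.0714 ≥ 1 ⇒ polar night, h₀ = 0 and Q̄ = 0.
Daily total = Q̄ × 11.30 h × 3600 s/h = 0.00 MJ/m².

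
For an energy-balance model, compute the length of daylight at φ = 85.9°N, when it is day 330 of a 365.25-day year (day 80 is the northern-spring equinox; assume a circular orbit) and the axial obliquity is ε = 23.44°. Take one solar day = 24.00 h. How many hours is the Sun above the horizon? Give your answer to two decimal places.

0.00 h

Solar longitude: λ_s = 360° × (330 − 80)/365.25 = 246.407°.
sin δ = sin 23.44° × sin 246.407° = -0.36454, so δ = -21.379°.
cos H₀ = −tan φ · tan δ = 5.4614 ≥ 1, so the Sun never rises (polar night) and H₀ = 0.
Daylight = 2H₀/(2π) × 24.00 h = (0.0000/π) × 24.00 = 0.00 h.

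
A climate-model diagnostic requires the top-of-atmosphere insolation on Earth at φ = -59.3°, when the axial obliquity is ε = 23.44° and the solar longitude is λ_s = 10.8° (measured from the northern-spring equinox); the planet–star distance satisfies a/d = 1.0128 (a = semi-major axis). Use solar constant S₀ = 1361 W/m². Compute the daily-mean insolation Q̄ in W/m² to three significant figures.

Solar declination: sin δ = sin ε · sin λ_s = sin 23.44° × sin 10.8° = 0.07454, so δ = +4.275°.
cos H₀ = −tan(-59.3°) tan(+4.275°) = 0.1259, H₀ = 1.4446 rad.
Bracket: H₀ sin φ sin δ + cos φ cos δ sin H₀ = 1.4446×-0.85985×0.07454 + 0.51054×0.99722×0.99204 = -0.092589 + 0.505068 = 0.412479.
Inverse-square distance factor (a/d)² = 1.0128² = 1.025764.
Q̄ = (S₀/π) × 1.025764 × [bracket] = (1361/π) × 1.025764 × 0.412479 = 183.3 W/m².

Q̄ ≈ 183 W/m²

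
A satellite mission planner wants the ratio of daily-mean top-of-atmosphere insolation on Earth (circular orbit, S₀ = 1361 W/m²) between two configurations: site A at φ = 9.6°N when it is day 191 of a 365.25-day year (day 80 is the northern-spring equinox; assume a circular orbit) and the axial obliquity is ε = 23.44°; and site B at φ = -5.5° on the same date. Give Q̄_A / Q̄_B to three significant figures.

Q̄_A / Q̄_B ≈ 1.17

— Configuration A (φ=+9.6°):
Solar longitude: λ_s = 360° × (191 − 80)/365.25 = 109.405°.
sin δ = sin 23.44° × sin 109.405° = 0.37519, so δ = +22.036°.
cos H₀ = −tan(+9.6°) tan(+22.036°) = -0.0685, H₀ = 1.6393 rad.
Bracket: H₀ sin φ sin δ + cos φ cos δ sin H₀ = 1.6393×0.16677×0.37519 + 0.98600×0.92695×0.99765 = 0.102572 + 0.911825 = 1.014397.
Q̄ = (S₀/π) × [bracket] = (1361/π) × 1.014397 = 439.46 W/m².
— Configuration B (φ=-5.5°):
cos H₀ = −tan(-5.5°) tan(+22.036°) = 0.0390, H₀ = 1.5318 rad.
Bracket: H₀ sin φ sin δ + cos φ cos δ sin H₀ = 1.5318×-0.09585×0.37519 + 0.99540×0.92695×0.99924 = -0.055087 + 0.921985 = 0.866898.
Q̄ = (S₀/π) × [bracket] = (1361/π) × 0.866898 = 375.56 W/m².
Ratio Q̄_A / Q̄_B = 439.46 / 375.56 = 1.170.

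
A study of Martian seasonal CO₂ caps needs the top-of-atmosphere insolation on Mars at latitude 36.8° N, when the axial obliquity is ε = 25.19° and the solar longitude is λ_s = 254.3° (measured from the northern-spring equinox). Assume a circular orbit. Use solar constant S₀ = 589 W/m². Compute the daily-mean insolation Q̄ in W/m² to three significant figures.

Solar declination: sin δ = sin ε · sin λ_s = sin 25.19° × sin 254.3° = -0.40974, so δ = -24.189°.
cos H₀ = −tan(+36.8°) tan(-24.189°) = 0.3360, H₀ = 1.2281 rad.
Bracket: H₀ sin φ sin δ + cos φ cos δ sin H₀ = 1.2281×0.59902×-0.40974 + 0.80073×0.91220×0.94185 = -0.301428 + 0.687952 = 0.386524.
Q̄ = (S₀/π) × [bracket] = (589/π) × 0.386524 = 72.47 W/m².

Q̄ ≈ 72.5 W/m²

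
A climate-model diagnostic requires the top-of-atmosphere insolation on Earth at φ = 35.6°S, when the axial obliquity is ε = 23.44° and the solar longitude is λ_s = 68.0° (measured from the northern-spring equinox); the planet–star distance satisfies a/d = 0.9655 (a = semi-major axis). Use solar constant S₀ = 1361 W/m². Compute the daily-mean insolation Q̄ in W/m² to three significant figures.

Solar declination: sin δ = sin ε · sin λ_s = sin 23.44° × sin 68.0° = 0.36882, so δ = +21.643°.
cos H₀ = −tan(-35.6°) tan(+21.643°) = 0.2841, H₀ = 1.2828 rad.
Bracket: H₀ sin φ sin δ + cos φ cos δ sin H₀ = 1.2828×-0.58212×0.36882 + 0.81310×0.92950×0.95880 = -0.275414 + 0.724638 = 0.449224.
Inverse-square distance factor (a/d)² = 0.9655² = 0.932190.
Q̄ = (S₀/π) × 0.932190 × [bracket] = (1361/π) × 0.932190 × 0.449224 = 181.4 W/m².

Q̄ ≈ 181 W/m²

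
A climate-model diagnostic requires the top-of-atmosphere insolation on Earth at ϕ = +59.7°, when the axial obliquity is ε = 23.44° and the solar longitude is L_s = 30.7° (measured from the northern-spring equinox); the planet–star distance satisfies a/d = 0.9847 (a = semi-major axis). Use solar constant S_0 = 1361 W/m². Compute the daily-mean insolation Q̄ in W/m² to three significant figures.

Solar declination: sin δ = sin ε · sin L_s = sin 23.44° × sin 30.7° = 0.20309, so δ = +11.718°.
cos h₀ = −tan(+59.7°) tan(+11.718°) = -0.3549, h₀ = 1.9336 rad.
Bracket: h₀ sin ϕ sin δ + cos ϕ cos δ sin h₀ = 1.9336×0.86340×0.20309 + 0.50453×0.97916×0.93489 = 0.339053 + 0.461850 = 0.800903.
Inverse-square distance factor (a/d)² = 0.9847² = 0.969634.
Q̄ = (S_0/π) × 0.969634 × [bracket] = (1361/π) × 0.969634 × 0.800903 = 336.4 W/m².

Q̄ ≈ 336 W/m²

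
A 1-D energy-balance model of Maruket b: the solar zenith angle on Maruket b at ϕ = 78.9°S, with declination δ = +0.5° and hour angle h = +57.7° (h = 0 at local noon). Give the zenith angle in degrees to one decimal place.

θ_z = 84.6°

cos θ_z = sin ϕ sin δ + cos ϕ cos δ cos h = -0.008563 + 0.102871 = 0.094308.
θ_z = arccos(0.094308) = 84.6°.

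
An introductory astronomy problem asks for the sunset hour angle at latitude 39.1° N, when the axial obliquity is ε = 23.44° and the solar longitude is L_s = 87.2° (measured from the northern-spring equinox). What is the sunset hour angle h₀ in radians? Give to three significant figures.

h₀ = 1.93 rad

Solar declination: sin δ = sin ε · sin L_s = sin 23.44° × sin 87.2° = 0.39731, so δ = +23.410°.
cos h₀ = −tan ϕ · tan δ = −tan(+39.1°) × tan(+23.410°) = -0.3519, so h₀ = 1.9303 rad = 110.60°.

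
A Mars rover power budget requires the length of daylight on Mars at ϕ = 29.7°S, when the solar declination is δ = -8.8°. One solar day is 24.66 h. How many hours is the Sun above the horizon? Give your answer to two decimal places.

cos h₀ = −tan ϕ · tan δ = −tan(-29.7°) × tan(-8.800°) = -0.0883, so h₀ = 1.6592 rad = 95.07°.
Daylight = 2h₀/(2π) × 24.66 h = (1.6592/π) × 24.66 = 13.02 h.

13.02 h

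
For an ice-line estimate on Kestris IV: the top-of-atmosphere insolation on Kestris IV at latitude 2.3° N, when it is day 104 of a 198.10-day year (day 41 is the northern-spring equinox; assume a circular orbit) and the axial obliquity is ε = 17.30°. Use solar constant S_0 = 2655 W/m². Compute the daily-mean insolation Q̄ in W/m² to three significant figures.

Solar longitude: L_s = 360° × (104 − 41)/198.10 = 114.488°.
sin δ = sin 17.30° × sin 114.488° = 0.27063, so δ = +15.702°.
cos h₀ = −tan(+2.3°) tan(+15.702°) = -0.0113, h₀ = 1.5821 rad.
Bracket: h₀ sin ϕ sin δ + cos ϕ cos δ sin h₀ = 1.5821×0.04013×0.27063 + 0.99919×0.96268×0.99994 = 0.017182 + 0.961843 = 0.979025.
Q̄ = (S_0/π) × [bracket] = (2655/π) × 0.979025 = 827.4 W/m².

Q̄ ≈ 827 W/m²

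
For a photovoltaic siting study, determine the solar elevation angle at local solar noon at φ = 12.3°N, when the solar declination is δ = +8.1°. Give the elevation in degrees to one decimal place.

85.8°

At local noon the hour angle is zero, so the zenith angle equals |φ − δ| = |+12.3° − (+8.100°)| = 4.200°.
Elevation = 90° − 4.200° = 85.8°.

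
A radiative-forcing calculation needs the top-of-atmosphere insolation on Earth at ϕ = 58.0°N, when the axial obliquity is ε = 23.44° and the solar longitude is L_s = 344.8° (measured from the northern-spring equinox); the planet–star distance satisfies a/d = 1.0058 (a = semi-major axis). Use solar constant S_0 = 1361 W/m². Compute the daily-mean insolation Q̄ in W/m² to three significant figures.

Solar declination: sin δ = sin ε · sin L_s = sin 23.44° × sin 344.8° = -0.10430, so δ = -5.987°.
cos h₀ = −tan(+58.0°) tan(-5.987°) = 0.1678, h₀ = 1.4022 rad.
Bracket: h₀ sin ϕ sin δ + cos ϕ cos δ sin h₀ = 1.4022×0.84805×-0.10430 + 0.52992×0.99455×0.98582 = -0.124027 + 0.519559 = 0.395532.
Inverse-square distance factor (a/d)² = 1.0058² = 1.011634.
Q̄ = (S_0/π) × 1.011634 × [bracket] = (1361/π) × 1.011634 × 0.395532 = 173.3 W/m².

Q̄ ≈ 173 W/m²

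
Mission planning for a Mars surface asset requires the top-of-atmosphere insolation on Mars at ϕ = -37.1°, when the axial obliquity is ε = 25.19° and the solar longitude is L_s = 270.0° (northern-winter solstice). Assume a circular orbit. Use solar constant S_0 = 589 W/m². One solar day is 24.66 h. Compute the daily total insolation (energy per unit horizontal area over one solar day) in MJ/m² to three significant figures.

Solar declination: sin δ = sin ε · sin L_s = sin 25.19° × sin 270.0° = -0.42562, so δ = -25.190°.
cos h₀ = −tan(-37.1°) tan(-25.190°) = -0.3557, h₀ = 1.9345 rad.
Bracket: h₀ sin ϕ sin δ + cos ϕ cos δ sin h₀ = 1.9345×-0.60321×-0.42562 + 0.79758×0.90490×0.93459 = 0.496660 + 0.674522 = 1.171182.
Q̄ = (S_0/π) × [bracket] = (589/π) × 1.171182 = 219.58 W/m².
Daily total = Q̄ × 24.66 h × 3600 s/h = 219.58 × 24.66 × 3600 / 10⁶ = 19.49 MJ/m².

19.5 MJ/m²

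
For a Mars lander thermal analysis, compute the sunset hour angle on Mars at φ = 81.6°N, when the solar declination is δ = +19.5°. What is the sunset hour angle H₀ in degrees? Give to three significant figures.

Sunrise equation: cos H₀ = −tan φ · tan δ = -2.3981 ≤ −1, so the Sun never sets (polar day) and H₀ = π.

H₀ = 180°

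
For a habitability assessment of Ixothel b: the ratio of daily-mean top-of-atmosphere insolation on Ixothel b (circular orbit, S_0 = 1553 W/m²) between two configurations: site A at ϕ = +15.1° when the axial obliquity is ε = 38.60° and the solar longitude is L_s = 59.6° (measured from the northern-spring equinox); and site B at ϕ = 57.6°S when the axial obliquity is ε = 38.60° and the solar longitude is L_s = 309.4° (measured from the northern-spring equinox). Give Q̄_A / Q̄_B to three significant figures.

Q̄_A / Q̄_B ≈ 0.804

— Configuration A (ϕ=+15.1°):
Solar declination: sin δ = sin ε · sin L_s = sin 38.60° × sin 59.6° = 0.53810, so δ = +32.555°.
cos h₀ = −tan(+15.1°) tan(+32.555°) = -0.1723, h₀ = 1.7439 rad.
Bracket: h₀ sin ϕ sin δ + cos ϕ cos δ sin h₀ = 1.7439×0.26050×0.53810 + 0.96547×0.84288×0.98505 = 0.244451 + 0.801609 = 1.046060.
Q̄ = (S_0/π) × [bracket] = (1553/π) × 1.046060 = 517.10 W/m².
— Configuration B (ϕ=-57.6°):
Solar declination: sin δ = sin ε · sin L_s = sin 38.60° × sin 309.4° = -0.48209, so δ = -28.822°.
cos h₀ = −tan(-57.6°) tan(-28.822°) = -0.8671, h₀ = 2.6201 rad.
Bracket: h₀ sin ϕ sin δ + cos ϕ cos δ sin h₀ = 2.6201×-0.84433×-0.48209 + 0.53583×0.87612×0.49819 = 1.066493 + 0.233876 = 1.300369.
Q̄ = (S_0/π) × [bracket] = (1553/π) × 1.300369 = 642.82 W/m².
Ratio Q̄_A / Q̄_B = 517.10 / 642.82 = 0.8044.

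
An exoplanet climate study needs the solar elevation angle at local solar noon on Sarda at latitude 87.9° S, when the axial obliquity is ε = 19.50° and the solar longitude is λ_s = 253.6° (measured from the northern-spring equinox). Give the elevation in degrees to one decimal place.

Solar declination: sin δ = sin ε · sin λ_s = sin 19.50° × sin 253.6° = -0.32023, so δ = -18.677°.
At local noon the hour angle is zero, so the zenith angle equals |φ − δ| = |-87.9° − (-18.677°)| = 69.223°.
Elevation = 90° − 69.223° = 20.8°.

20.8°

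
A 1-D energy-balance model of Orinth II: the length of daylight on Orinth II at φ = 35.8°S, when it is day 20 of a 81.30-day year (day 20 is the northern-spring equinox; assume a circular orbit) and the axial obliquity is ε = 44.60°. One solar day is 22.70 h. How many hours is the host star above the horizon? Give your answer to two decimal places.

Solar longitude: λ_s = 360° × (20 − 20)/81.30 = 0.000°.
sin δ = sin 44.60° × sin 0.000° = 0.00000, so δ = +0.000°.
cos H₀ = −tan φ · tan δ = −tan(-35.8°) × tan(+0.000°) = 0.0000, so H₀ = 1.5708 rad = 90.00°.
Daylight = 2H₀/(2π) × 22.70 h = (1.5708/π) × 22.70 = 11.35 h.

11.35 h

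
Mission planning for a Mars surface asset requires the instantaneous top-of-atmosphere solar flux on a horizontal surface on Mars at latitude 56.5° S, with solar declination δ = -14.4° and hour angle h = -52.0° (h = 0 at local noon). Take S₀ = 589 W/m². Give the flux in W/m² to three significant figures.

316 W/m²

cos θ_z = sin φ sin δ + cos φ cos δ cos h = 0.207379 + 0.329131 = 0.536510.
Flux = S₀ · cos θ_z = 589 × 0.536510 = 316.0 W/m².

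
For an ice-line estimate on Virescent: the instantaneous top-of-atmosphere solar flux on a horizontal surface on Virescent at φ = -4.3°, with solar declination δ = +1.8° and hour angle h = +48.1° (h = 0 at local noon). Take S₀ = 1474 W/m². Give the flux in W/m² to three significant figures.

cos θ_z = sin φ sin δ + cos φ cos δ cos h = -0.002355 + 0.665624 = 0.663269.
Flux = S₀ · cos θ_z = 1474 × 0.663269 = 977.7 W/m².

978 W/m²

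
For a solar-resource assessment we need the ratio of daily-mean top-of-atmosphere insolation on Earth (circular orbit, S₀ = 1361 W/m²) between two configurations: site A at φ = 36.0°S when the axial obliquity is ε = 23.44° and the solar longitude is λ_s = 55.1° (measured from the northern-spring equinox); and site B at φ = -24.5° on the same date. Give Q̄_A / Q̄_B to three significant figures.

— Configuration A (φ=-36.0°):
Solar declination: sin δ = sin ε · sin λ_s = sin 23.44° × sin 55.1° = 0.32625, so δ = +19.041°.
cos H₀ = −tan(-36.0°) tan(+19.041°) = 0.2508, H₀ = 1.3173 rad.
Bracket: H₀ sin φ sin δ + cos φ cos δ sin H₀ = 1.3173×-0.58779×0.32625 + 0.80902×0.94528×0.96805 = -0.252614 + 0.740317 = 0.487703.
Q̄ = (S₀/π) × [bracket] = (1361/π) × 0.487703 = 211.28 W/m².
— Configuration B (φ=-24.5°):
cos H₀ = −tan(-24.5°) tan(+19.041°) = 0.1573, H₀ = 1.4129 rad.
Bracket: H₀ sin φ sin δ + cos φ cos δ sin H₀ = 1.4129×-0.41469×0.32625 + 0.90996×0.94528×0.98755 = -0.191155 + 0.849458 = 0.658303.
Q̄ = (S₀/π) × [bracket] = (1361/π) × 0.658303 = 285.19 W/m².
Ratio Q̄_A / Q̄_B = 211.28 / 285.19 = 0.7408.

Q̄_A / Q̄_B ≈ 0.741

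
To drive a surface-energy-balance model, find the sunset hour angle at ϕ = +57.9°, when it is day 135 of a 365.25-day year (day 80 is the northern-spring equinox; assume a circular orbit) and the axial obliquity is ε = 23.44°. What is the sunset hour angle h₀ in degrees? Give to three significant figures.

Solar longitude: L_s = 360° × (135 − 80)/365.25 = 54.209°.
sin δ = sin 23.44° × sin 54.209° = 0.32267, so δ = +18.824°.
cos h₀ = −tan ϕ · tan δ = −tan(+57.9°) × tan(+18.824°) = -0.5434, so h₀ = 2.1453 rad = 122.92°.

h₀ = 123°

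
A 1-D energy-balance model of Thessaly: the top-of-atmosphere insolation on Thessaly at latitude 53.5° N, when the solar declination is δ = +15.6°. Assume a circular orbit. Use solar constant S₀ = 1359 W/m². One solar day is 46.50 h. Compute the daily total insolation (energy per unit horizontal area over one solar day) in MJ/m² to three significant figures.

cos H₀ = −tan(+53.5°) tan(+15.600°) = -0.3773, H₀ = 1.9577 rad.
Bracket: H₀ sin φ sin δ + cos φ cos δ sin H₀ = 1.9577×0.80386×0.26892 + 0.59482×0.96316×0.92608 = 0.423204 + 0.530558 = 0.953762.
Q̄ = (S₀/π) × [bracket] = (1359/π) × 0.953762 = 412.58 W/m².
Daily total = Q̄ × 46.50 h × 3600 s/h = 412.58 × 46.50 × 3600 / 10⁶ = 69.07 MJ/m².

69.1 MJ/m²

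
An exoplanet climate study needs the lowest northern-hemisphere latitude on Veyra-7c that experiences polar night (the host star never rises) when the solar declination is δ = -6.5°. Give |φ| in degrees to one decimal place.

Polar night requires cos H₀ = −tan φ tan δ ≥ 1, i.e. tan φ tan δ ≤ −1.
The boundary is |tan φ| · |tan δ| = 1, so |φ| = 90° − |δ| = 90° − 6.5° = 83.5° in the northern hemisphere.

|φ| = 83.5°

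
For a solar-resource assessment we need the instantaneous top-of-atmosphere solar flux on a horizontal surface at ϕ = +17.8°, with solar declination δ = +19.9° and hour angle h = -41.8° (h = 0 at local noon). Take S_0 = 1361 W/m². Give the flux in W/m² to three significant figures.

cos θ_z = sin ϕ sin δ + cos ϕ cos δ cos h = 0.104052 + 0.667407 = 0.771459.
Flux = S_0 · cos θ_z = 1361 × 0.771459 = 1050 W/m².

1.05e+03 W/m²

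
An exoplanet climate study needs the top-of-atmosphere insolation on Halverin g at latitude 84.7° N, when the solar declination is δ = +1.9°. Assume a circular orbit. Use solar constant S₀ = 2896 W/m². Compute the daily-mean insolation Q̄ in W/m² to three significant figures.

Q̄ ≈ 138 W/m²

cos H₀ = −tan(+84.7°) tan(+1.900°) = -0.3576, H₀ = 1.9365 rad.
Bracket: H₀ sin φ sin δ + cos φ cos δ sin H₀ = 1.9365×0.99572×0.03316 + 0.09237×0.99945×0.93388 = 0.063940 + 0.086215 = 0.150155.
Q̄ = (S₀/π) × [bracket] = (2896/π) × 0.150155 = 138.4 W/m².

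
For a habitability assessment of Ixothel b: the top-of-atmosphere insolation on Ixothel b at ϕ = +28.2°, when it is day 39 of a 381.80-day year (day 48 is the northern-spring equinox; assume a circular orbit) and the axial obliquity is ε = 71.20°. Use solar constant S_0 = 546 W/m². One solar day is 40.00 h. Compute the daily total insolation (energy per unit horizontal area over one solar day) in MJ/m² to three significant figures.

19.3 MJ/m²

Solar longitude: L_s = 360° × (39 − 48)/381.80 = -8.486°, i.e. -8.486° + 360° = 351.514°.
sin δ = sin 71.20° × sin 351.514° = -0.13970, so δ = -8.030°.
cos h₀ = −tan(+28.2°) tan(-8.030°) = 0.0756, h₀ = 1.4951 rad.
Bracket: h₀ sin ϕ sin δ + cos ϕ cos δ sin h₀ = 1.4951×0.47255×-0.13970 + 0.88130×0.99019×0.99713 = -0.098699 + 0.870150 = 0.771451.
Q̄ = (S_0/π) × [bracket] = (546/π) × 0.771451 = 134.08 W/m².
Daily total = Q̄ × 40.00 h × 3600 s/h = 134.08 × 40.00 × 3600 / 10⁶ = 19.31 MJ/m².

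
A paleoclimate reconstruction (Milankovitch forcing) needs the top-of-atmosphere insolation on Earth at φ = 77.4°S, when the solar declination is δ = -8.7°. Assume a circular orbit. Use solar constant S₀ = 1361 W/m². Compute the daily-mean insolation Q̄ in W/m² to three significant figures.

cos H₀ = −tan(-77.4°) tan(-8.700°) = -0.6846, H₀ = 2.3248 rad.
Bracket: H₀ sin φ sin δ + cos φ cos δ sin H₀ = 2.3248×-0.97592×-0.15126 + 0.21814×0.98849×0.72894 = 0.343182 + 0.157181 = 0.500363.
Q̄ = (S₀/π) × [bracket] = (1361/π) × 0.500363 = 216.8 W/m².

Q̄ ≈ 217 W/m²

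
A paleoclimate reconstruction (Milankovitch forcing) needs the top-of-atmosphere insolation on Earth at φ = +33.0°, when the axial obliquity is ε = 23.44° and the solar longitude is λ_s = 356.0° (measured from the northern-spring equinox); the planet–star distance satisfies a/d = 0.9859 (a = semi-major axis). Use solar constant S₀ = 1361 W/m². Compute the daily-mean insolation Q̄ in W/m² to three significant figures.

Solar declination: sin δ = sin ε · sin λ_s = sin 23.44° × sin 356.0° = -0.02775, so δ = -1.590°.
cos H₀ = −tan(+33.0°) tan(-1.590°) = 0.0180, H₀ = 1.5528 rad.
Bracket: H₀ sin φ sin δ + cos φ cos δ sin H₀ = 1.5528×0.54464×-0.02775 + 0.83867×0.99961×0.99984 = -0.023469 + 0.838209 = 0.814740.
Inverse-square distance factor (a/d)² = 0.9859² = 0.971999.
Q̄ = (S₀/π) × 0.971999 × [bracket] = (1361/π) × 0.971999 × 0.814740 = 343.1 W/m².

Q̄ ≈ 343 W/m²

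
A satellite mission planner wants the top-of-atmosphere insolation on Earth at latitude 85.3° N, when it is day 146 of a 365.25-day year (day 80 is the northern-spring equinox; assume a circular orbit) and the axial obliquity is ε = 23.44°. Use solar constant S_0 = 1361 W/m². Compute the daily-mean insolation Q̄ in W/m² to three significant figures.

Q̄ ≈ 489 W/m²

Solar longitude: L_s = 360° × (146 − 80)/365.25 = 65.051°.
sin δ = sin 23.44° × sin 65.051° = 0.36067, so δ = +21.141°.
cos h₀ = −tan(+85.3°) tan(+21.141°) = -4.7035 ≤ −1 ⇒ polar day, h₀ = π.
Bracket: h₀ sin ϕ sin δ + cos ϕ cos δ sin h₀ = 3.1416×0.99664×0.36067 + 0.08194×0.93269×0.00000 = 1.129274 + 0.000000 = 1.129274.
Q̄ = (S_0/π) × [bracket] = (1361/π) × 1.129274 = 489.2 W/m².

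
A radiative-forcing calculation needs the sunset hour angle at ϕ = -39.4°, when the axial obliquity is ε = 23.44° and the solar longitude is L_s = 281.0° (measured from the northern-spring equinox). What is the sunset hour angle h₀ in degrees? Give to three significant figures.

h₀ = 110°

Solar declination: sin δ = sin ε · sin L_s = sin 23.44° × sin 281.0° = -0.39048, so δ = -22.984°.
cos h₀ = −tan ϕ · tan δ = −tan(-39.4°) × tan(-22.984°) = -0.3484, so h₀ = 1.9267 rad = 110.39°.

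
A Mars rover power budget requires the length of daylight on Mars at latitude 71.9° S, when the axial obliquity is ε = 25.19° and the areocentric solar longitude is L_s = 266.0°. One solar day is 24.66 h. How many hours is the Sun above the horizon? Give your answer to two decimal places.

sin δ = sin 25.19° × sin 266.0° = -0.42458, so δ = -25.124°.
Sunrise equation: cos h₀ = −tan ϕ · tan δ = -1.4348 ≤ −1, so the Sun never sets (polar day) and h₀ = π.
Daylight = 2h₀/(2π) × 24.66 h = (3.1416/π) × 24.66 = 24.66 h.

24.66 h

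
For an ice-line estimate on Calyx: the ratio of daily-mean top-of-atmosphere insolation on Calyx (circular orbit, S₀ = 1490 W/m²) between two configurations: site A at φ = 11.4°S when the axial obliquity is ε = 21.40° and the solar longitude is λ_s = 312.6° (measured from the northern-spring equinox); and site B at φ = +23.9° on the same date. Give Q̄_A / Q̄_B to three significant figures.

Q̄_A / Q̄_B ≈ 1.44

— Configuration A (φ=-11.4°):
Solar declination: sin δ = sin ε · sin λ_s = sin 21.40° × sin 312.6° = -0.26858, so δ = -15.580°.
cos H₀ = −tan(-11.4°) tan(-15.580°) = -0.0562, H₀ = 1.6270 rad.
Bracket: H₀ sin φ sin δ + cos φ cos δ sin H₀ = 1.6270×-0.19766×-0.26858 + 0.98027×0.96326×0.99842 = 0.086373 + 0.942763 = 1.029136.
Q̄ = (S₀/π) × [bracket] = (1490/π) × 1.029136 = 488.10 W/m².
— Configuration B (φ=+23.9°):
cos H₀ = −tan(+23.9°) tan(-15.580°) = 0.1236, H₀ = 1.4469 rad.
Bracket: H₀ sin φ sin δ + cos φ cos δ sin H₀ = 1.4469×0.40514×-0.26858 + 0.91425×0.96326×0.99234 = -0.157441 + 0.873915 = 0.716474.
Q̄ = (S₀/π) × [bracket] = (1490/π) × 0.716474 = 339.81 W/m².
Ratio Q̄_A / Q̄_B = 488.10 / 339.81 = 1.436.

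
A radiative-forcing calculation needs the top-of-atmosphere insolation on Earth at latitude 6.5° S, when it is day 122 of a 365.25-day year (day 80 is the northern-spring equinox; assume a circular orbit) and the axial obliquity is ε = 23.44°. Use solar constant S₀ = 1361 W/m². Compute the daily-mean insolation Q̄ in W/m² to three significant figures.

Q̄ ≈ 395 W/m²

Solar longitude: λ_s = 360° × (122 − 80)/365.25 = 41.396°.
sin δ = sin 23.44° × sin 41.396° = 0.26304, so δ = +15.251°.
cos H₀ = −tan(-6.5°) tan(+15.251°) = 0.0311, H₀ = 1.5397 rad.
Bracket: H₀ sin φ sin δ + cos φ cos δ sin H₀ = 1.5397×-0.11320×0.26304 + 0.99357×0.96478×0.99952 = -0.045846 + 0.958116 = 0.912270.
Q̄ = (S₀/π) × [bracket] = (1361/π) × 0.912270 = 395.2 W/m².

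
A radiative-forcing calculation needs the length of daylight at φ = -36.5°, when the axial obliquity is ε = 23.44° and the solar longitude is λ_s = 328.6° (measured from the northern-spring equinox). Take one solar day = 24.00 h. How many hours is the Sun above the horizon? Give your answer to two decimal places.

13.20 h

Solar declination: sin δ = sin ε · sin λ_s = sin 23.44° × sin 328.6° = -0.20725, so δ = -11.961°.
cos H₀ = −tan φ · tan δ = −tan(-36.5°) × tan(-11.961°) = -0.1568, so H₀ = 1.7282 rad = 99.02°.
Daylight = 2H₀/(2π) × 24.00 h = (1.7282/π) × 24.00 = 13.20 h.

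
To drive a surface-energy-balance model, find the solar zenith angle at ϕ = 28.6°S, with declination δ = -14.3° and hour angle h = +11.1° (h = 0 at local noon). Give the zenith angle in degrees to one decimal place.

cos θ_z = sin ϕ sin δ + cos ϕ cos δ cos h = 0.118236 + 0.834864 = 0.953100.
θ_z = arccos(0.953100) = 17.6°.

θ_z = 17.6°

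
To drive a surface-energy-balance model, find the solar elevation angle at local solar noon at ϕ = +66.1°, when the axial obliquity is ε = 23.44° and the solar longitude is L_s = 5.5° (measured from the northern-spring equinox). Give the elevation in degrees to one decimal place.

26.1°

Solar declination: sin δ = sin ε · sin L_s = sin 23.44° × sin 5.5° = 0.03813, so δ = +2.185°.
At local noon the hour angle is zero, so the zenith angle equals |ϕ − δ| = |+66.1° − (+2.185°)| = 63.915°.
Elevation = 90° − 63.915° = 26.1°.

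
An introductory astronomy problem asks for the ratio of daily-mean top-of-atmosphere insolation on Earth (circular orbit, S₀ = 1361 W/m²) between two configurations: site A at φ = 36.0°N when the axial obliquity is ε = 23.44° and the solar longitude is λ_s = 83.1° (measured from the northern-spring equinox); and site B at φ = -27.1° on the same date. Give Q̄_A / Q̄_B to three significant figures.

— Configuration A (φ=+36.0°):
Solar declination: sin δ = sin ε · sin λ_s = sin 23.44° × sin 83.1° = 0.39491, so δ = +23.260°.
cos H₀ = −tan(+36.0°) tan(+23.260°) = -0.3123, H₀ = 1.8884 rad.
Bracket: H₀ sin φ sin δ + cos φ cos δ sin H₀ = 1.8884×0.58779×0.39491 + 0.80902×0.91872×0.94998 = 0.438343 + 0.706085 = 1.144428.
Q̄ = (S₀/π) × [bracket] = (1361/π) × 1.144428 = 495.79 W/m².
— Configuration B (φ=-27.1°):
cos H₀ = −tan(-27.1°) tan(+23.260°) = 0.2200, H₀ = 1.3490 rad.
Bracket: H₀ sin φ sin δ + cos φ cos δ sin H₀ = 1.3490×-0.45554×0.39491 + 0.89021×0.91872×0.97551 = -0.242681 + 0.797824 = 0.555143.
Q̄ = (S₀/π) × [bracket] = (1361/π) × 0.555143 = 240.50 W/m².
Ratio Q̄_A / Q̄_B = 495.79 / 240.50 = 2.061.

Q̄_A / Q̄_B ≈ 2.06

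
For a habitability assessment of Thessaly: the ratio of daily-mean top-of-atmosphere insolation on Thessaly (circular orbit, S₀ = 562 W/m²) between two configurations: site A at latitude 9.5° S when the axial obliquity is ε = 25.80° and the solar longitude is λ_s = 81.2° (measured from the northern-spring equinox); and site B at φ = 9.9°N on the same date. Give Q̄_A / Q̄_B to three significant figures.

Q̄_A / Q̄_B ≈ 0.775

— Configuration A (φ=-9.5°):
Solar declination: sin δ = sin ε · sin λ_s = sin 25.80° × sin 81.2° = 0.43011, so δ = +25.474°.
cos H₀ = −tan(-9.5°) tan(+25.474°) = 0.0797, H₀ = 1.4910 rad.
Bracket: H₀ sin φ sin δ + cos φ cos δ sin H₀ = 1.4910×-0.16505×0.43011 + 0.98629×0.90278×0.99682 = -0.105846 + 0.887571 = 0.781725.
Q̄ = (S₀/π) × [bracket] = (562/π) × 0.781725 = 139.84 W/m².
— Configuration B (φ=+9.9°):
cos H₀ = −tan(+9.9°) tan(+25.474°) = -0.0831, H₀ = 1.6540 rad.
Bracket: H₀ sin φ sin δ + cos φ cos δ sin H₀ = 1.6540×0.17193×0.43011 + 0.98511×0.90278×0.99654 = 0.122311 + 0.886260 = 1.008571.
Q̄ = (S₀/π) × [bracket] = (562/π) × 1.008571 = 180.42 W/m².
Ratio Q̄_A / Q̄_B = 139.84 / 180.42 = 0.7751.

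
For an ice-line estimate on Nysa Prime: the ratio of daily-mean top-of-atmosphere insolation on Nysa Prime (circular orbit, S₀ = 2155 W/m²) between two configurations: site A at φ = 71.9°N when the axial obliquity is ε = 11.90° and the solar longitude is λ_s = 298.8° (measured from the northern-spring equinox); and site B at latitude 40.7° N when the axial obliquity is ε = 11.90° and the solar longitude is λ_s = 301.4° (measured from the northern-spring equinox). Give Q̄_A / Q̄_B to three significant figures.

— Configuration A (φ=+71.9°):
Solar declination: sin δ = sin ε · sin λ_s = sin 11.90° × sin 298.8° = -0.18070, so δ = -10.410°.
cos H₀ = −tan(+71.9°) tan(-10.410°) = 0.5621, H₀ = 0.9739 rad.
Bracket: H₀ sin φ sin δ + cos φ cos δ sin H₀ = 0.9739×0.95052×-0.18070 + 0.31068×0.98354×0.82707 = -0.167276 + 0.252725 = 0.085449.
Q̄ = (S₀/π) × [bracket] = (2155/π) × 0.085449 = 58.614 W/m².
— Configuration B (φ=+40.7°):
Solar declination: sin δ = sin ε · sin λ_s = sin 11.90° × sin 301.4° = -0.17601, so δ = -10.137°.
cos H₀ = −tan(+40.7°) tan(-10.137°) = 0.1538, H₀ = 1.4164 rad.
Bracket: H₀ sin φ sin δ + cos φ cos δ sin H₀ = 1.4164×0.65210×-0.17601 + 0.75813×0.98439×0.98810 = -0.162569 + 0.737415 = 0.574846.
Q̄ = (S₀/π) × [bracket] = (2155/π) × 0.574846 = 394.32 W/m².
Ratio Q̄_A / Q̄_B = 58.614 / 394.32 = 0.1486.

Q̄_A / Q̄_B ≈ 0.149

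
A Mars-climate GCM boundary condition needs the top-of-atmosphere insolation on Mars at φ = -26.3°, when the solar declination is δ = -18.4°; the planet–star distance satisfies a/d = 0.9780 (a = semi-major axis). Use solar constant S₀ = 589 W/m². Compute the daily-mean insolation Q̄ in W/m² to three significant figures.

Q̄ ≈ 194 W/m²

cos H₀ = −tan(-26.3°) tan(-18.400°) = -0.1644, H₀ = 1.7360 rad.
Bracket: H₀ sin φ sin δ + cos φ cos δ sin H₀ = 1.7360×-0.44307×-0.31565 + 0.89649×0.94888×0.98639 = 0.242788 + 0.839084 = 1.081872.
Inverse-square distance factor (a/d)² = 0.9780² = 0.956484.
Q̄ = (S₀/π) × 0.956484 × [bracket] = (589/π) × 0.956484 × 1.081872 = 194.0 W/m².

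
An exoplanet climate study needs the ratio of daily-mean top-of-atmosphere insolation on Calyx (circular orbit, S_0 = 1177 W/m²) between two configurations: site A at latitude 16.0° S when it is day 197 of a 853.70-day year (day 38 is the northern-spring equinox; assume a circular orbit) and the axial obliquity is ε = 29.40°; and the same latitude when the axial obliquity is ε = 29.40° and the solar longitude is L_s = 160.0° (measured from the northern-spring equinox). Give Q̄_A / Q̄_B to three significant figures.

— Configuration A (ϕ=-16.0°):
Solar longitude: L_s = 360° × (197 − 38)/853.70 = 67.049°.
sin δ = sin 29.40° × sin 67.049° = 0.45204, so δ = +26.875°.
cos h₀ = −tan(-16.0°) tan(+26.875°) = 0.1453, h₀ = 1.4250 rad.
Bracket: h₀ sin ϕ sin δ + cos ϕ cos δ sin h₀ = 1.4250×-0.27564×0.45204 + 0.96126×0.89200×0.98939 = -0.177555 + 0.848346 = 0.670791.
Q̄ = (S_0/π) × [bracket] = (1177/π) × 0.670791 = 251.31 W/m².
— Configuration B (ϕ=-16.0°):
Solar declination: sin δ = sin ε · sin L_s = sin 29.40° × sin 160.0° = 0.16790, so δ = +9.666°.
cos h₀ = −tan(-16.0°) tan(+9.666°) = 0.0488, h₀ = 1.5219 rad.
Bracket: h₀ sin ϕ sin δ + cos ϕ cos δ sin h₀ = 1.5219×-0.27564×0.16790 + 0.96126×0.98580×0.99881 = -0.070433 + 0.946482 = 0.876049.
Q̄ = (S_0/π) × [bracket] = (1177/π) × 0.876049 = 328.21 W/m².
Ratio Q̄_A / Q̄_B = 251.31 / 328.21 = 0.7657.

Q̄_A / Q̄_B ≈ 0.766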